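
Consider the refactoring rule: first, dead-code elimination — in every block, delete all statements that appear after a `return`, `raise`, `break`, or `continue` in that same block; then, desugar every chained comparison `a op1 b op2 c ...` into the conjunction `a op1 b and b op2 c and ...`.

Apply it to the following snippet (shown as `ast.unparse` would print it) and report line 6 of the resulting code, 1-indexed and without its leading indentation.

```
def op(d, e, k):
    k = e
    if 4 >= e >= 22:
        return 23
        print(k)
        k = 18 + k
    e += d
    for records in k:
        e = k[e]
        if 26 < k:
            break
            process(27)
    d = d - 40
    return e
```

Transformed code:
def op(d, e, k):
    k = e
    if 4 >= e and e >= 22:
        return 23
    e += d
    for records in k:
        e = k[e]
        if 26 < k:
            break
    d = d - 40
    return e

for records in k:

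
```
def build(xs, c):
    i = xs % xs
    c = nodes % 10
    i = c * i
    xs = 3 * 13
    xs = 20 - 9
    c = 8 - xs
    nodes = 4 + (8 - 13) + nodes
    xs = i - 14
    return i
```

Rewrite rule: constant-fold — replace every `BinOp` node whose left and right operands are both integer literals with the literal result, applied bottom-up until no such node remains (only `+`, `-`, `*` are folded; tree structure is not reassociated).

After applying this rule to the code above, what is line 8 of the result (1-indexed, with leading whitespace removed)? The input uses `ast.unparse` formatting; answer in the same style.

Transformed code:
def build(xs, c):
    i = xs % xs
    c = nodes % 10
    i = c * i
    xs = 39
    xs = 11
    c = 8 - xs
    nodes = -1 + nodes
    xs = i - 14
    return i

nodes = -1 + nodes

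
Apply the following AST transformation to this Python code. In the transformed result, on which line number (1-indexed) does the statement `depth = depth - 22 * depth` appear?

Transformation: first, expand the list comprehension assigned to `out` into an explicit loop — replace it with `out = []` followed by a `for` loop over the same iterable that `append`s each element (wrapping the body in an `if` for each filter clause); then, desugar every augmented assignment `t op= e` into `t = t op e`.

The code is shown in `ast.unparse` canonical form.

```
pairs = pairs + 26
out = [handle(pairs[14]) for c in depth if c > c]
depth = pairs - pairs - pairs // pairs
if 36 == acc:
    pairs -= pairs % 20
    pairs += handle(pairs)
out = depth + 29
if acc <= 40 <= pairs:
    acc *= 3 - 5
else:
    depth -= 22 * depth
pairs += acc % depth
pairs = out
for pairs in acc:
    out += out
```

14

Transformed code:
pairs = pairs + 26
out = []
for c in depth:
    if c > c:
        out.append(handle(pairs[14]))
depth = pairs - pairs - pairs // pairs
if 36 == acc:
    pairs = pairs - pairs % 20
    pairs = pairs + handle(pairs)
out = depth + 29
if acc <= 40 <= pairs:
    acc = acc * (3 - 5)
else:
    depth = depth - 22 * depth
pairs = pairs + acc % depth
pairs = out
for pairs in acc:
    out = out + out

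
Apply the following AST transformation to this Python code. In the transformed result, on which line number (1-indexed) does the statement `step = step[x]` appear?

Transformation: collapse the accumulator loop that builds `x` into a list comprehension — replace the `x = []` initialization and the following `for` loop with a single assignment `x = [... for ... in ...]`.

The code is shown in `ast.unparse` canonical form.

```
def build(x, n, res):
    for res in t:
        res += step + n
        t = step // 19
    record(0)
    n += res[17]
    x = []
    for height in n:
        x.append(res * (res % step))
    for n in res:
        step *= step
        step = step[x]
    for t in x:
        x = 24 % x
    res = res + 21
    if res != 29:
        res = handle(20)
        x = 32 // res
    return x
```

10

Transformed code:
def build(x, n, res):
    for res in t:
        res += step + n
        t = step // 19
    record(0)
    n += res[17]
    x = [res * (res % step) for height in n]
    for n in res:
        step *= step
        step = step[x]
    for t in x:
        x = 24 % x
    res = res + 21
    if res != 29:
        res = handle(20)
        x = 32 // res
    return x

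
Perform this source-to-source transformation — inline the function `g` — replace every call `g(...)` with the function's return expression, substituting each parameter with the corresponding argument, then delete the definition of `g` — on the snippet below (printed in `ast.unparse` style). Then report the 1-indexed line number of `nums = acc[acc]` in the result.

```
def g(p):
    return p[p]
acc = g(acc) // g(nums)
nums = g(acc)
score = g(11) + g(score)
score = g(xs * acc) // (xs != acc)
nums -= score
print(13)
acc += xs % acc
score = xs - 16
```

Transformed code:
acc = acc[acc] // nums[nums]
nums = acc[acc]
score = 11[11] + score[score]
score = (xs * acc)[xs * acc] // (xs != acc)
nums -= score
print(13)
acc += xs % acc
score = xs - 16

2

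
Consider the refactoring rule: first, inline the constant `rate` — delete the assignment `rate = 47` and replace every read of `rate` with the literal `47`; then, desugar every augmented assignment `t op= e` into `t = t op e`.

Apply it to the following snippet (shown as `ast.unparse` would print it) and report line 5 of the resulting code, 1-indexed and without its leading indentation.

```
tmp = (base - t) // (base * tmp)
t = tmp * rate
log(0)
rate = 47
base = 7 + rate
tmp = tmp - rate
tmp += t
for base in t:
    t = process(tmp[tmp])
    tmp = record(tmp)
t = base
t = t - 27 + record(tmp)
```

Transformed code:
tmp = (base - t) // (base * tmp)
t = tmp * 47
log(0)
base = 7 + 47
tmp = tmp - 47
tmp = tmp + t
for base in t:
    t = process(tmp[tmp])
    tmp = record(tmp)
t = base
t = t - 27 + record(tmp)

tmp = tmp - 47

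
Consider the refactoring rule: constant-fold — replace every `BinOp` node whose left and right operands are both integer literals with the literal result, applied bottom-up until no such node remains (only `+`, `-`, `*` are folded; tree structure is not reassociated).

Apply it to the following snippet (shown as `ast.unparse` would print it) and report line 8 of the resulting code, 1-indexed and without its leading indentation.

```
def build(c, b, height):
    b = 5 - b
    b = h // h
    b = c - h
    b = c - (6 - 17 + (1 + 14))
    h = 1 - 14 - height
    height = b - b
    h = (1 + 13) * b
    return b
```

Transformed code:
def build(c, b, height):
    b = 5 - b
    b = h // h
    b = c - h
    b = c - 4
    h = -13 - height
    height = b - b
    h = 14 * b
    return b

h = 14 * b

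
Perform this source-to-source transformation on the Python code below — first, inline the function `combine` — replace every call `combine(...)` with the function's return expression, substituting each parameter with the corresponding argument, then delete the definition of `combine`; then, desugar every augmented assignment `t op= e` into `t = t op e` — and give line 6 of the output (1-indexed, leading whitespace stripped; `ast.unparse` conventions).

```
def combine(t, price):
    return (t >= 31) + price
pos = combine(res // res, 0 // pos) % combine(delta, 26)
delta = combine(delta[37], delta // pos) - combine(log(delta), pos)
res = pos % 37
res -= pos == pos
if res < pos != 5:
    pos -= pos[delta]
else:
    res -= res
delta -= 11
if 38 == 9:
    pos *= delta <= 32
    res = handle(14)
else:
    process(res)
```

pos = pos - pos[delta]

Transformed code:
pos = ((res // res >= 31) + 0 // pos) % ((delta >= 31) + 26)
delta = (delta[37] >= 31) + delta // pos - ((log(delta) >= 31) + pos)
res = pos % 37
res = res - (pos == pos)
if res < pos != 5:
    pos = pos - pos[delta]
else:
    res = res - res
delta = delta - 11
if 38 == 9:
    pos = pos * (delta <= 32)
    res = handle(14)
else:
    process(res)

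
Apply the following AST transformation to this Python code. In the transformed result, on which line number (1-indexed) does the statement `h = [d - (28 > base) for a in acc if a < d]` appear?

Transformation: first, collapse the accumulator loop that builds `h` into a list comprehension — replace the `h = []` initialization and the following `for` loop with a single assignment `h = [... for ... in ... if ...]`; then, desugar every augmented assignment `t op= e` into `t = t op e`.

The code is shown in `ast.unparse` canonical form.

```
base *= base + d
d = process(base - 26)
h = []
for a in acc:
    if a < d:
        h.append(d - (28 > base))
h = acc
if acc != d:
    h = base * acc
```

Transformed code:
base = base * (base + d)
d = process(base - 26)
h = [d - (28 > base) for a in acc if a < d]
h = acc
if acc != d:
    h = base * acc

3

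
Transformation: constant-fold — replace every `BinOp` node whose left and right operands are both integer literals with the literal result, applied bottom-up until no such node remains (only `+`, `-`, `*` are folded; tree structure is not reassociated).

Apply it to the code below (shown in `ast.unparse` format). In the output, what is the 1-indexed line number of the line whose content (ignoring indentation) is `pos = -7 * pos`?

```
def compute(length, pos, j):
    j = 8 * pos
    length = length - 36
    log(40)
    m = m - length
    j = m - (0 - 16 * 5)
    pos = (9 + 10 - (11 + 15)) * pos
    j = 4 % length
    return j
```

7

Transformed code:
def compute(length, pos, j):
    j = 8 * pos
    length = length - 36
    log(40)
    m = m - length
    j = m - -80
    pos = -7 * pos
    j = 4 % length
    return j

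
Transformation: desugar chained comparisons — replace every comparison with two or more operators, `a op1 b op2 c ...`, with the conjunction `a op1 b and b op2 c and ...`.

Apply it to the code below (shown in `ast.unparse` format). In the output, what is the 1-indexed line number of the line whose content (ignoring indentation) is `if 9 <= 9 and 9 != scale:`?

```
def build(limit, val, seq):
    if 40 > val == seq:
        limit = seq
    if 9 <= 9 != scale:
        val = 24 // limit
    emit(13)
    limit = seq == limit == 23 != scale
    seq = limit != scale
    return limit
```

4

Transformed code:
def build(limit, val, seq):
    if 40 > val and val == seq:
        limit = seq
    if 9 <= 9 and 9 != scale:
        val = 24 // limit
    emit(13)
    limit = seq == limit and limit == 23 and (23 != scale)
    seq = limit != scale
    return limit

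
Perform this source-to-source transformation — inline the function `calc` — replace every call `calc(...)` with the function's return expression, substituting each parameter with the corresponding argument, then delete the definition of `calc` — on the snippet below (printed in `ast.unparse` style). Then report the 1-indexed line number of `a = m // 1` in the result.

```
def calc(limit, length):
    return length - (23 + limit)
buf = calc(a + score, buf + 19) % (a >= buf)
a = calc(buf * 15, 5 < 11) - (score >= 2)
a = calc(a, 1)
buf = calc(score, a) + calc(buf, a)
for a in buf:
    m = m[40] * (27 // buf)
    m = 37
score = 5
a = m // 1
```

Transformed code:
buf = (buf + 19 - (23 + (a + score))) % (a >= buf)
a = (5 < 11) - (23 + buf * 15) - (score >= 2)
a = 1 - (23 + a)
buf = a - (23 + score) + (a - (23 + buf))
for a in buf:
    m = m[40] * (27 // buf)
    m = 37
score = 5
a = m // 1

9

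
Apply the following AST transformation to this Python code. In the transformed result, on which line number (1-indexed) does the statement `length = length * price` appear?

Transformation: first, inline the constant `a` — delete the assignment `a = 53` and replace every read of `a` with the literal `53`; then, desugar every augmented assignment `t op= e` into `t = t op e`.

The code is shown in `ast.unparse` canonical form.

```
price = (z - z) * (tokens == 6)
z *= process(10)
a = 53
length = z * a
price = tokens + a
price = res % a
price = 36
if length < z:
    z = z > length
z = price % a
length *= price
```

10

Transformed code:
price = (z - z) * (tokens == 6)
z = z * process(10)
length = z * 53
price = tokens + 53
price = res % 53
price = 36
if length < z:
    z = z > length
z = price % 53
length = length * price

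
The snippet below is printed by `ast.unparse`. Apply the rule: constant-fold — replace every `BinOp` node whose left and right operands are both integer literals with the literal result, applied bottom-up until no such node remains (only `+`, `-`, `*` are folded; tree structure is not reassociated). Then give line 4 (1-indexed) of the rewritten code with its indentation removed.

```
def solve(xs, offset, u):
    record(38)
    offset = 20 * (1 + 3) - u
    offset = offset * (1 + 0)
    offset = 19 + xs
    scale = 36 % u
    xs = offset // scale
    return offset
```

offset = offset * 1

Transformed code:
def solve(xs, offset, u):
    record(38)
    offset = 80 - u
    offset = offset * 1
    offset = 19 + xs
    scale = 36 % u
    xs = offset // scale
    return offset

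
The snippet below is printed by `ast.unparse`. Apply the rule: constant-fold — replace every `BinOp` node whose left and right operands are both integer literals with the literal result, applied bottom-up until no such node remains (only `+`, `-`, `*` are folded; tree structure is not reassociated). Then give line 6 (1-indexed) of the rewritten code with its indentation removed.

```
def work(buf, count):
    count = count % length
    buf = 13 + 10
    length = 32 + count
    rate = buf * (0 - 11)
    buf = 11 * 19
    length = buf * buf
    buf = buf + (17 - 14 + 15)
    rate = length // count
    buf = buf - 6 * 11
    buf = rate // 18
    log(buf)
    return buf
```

buf = 209

Transformed code:
def work(buf, count):
    count = count % length
    buf = 23
    length = 32 + count
    rate = buf * -11
    buf = 209
    length = buf * buf
    buf = buf + 18
    rate = length // count
    buf = buf - 66
    buf = rate // 18
    log(buf)
    return buf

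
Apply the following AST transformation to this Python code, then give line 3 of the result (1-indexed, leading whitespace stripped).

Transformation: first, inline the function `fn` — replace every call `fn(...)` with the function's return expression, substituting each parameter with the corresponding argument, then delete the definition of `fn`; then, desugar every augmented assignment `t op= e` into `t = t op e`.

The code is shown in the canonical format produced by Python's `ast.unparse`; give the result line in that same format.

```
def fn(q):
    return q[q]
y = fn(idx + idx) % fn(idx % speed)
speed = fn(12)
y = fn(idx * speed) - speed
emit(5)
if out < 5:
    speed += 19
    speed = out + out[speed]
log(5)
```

y = (idx * speed)[idx * speed] - speed

Transformed code:
y = (idx + idx)[idx + idx] % (idx % speed)[idx % speed]
speed = 12[12]
y = (idx * speed)[idx * speed] - speed
emit(5)
if out < 5:
    speed = speed + 19
    speed = out + out[speed]
log(5)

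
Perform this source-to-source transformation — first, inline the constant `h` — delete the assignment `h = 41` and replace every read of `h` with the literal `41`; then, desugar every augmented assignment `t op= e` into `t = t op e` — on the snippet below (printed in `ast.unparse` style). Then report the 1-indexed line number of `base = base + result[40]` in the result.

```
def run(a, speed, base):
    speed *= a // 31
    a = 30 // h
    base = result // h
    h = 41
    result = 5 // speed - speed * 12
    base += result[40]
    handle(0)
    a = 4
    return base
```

Transformed code:
def run(a, speed, base):
    speed = speed * (a // 31)
    a = 30 // 41
    base = result // 41
    result = 5 // speed - speed * 12
    base = base + result[40]
    handle(0)
    a = 4
    return base

6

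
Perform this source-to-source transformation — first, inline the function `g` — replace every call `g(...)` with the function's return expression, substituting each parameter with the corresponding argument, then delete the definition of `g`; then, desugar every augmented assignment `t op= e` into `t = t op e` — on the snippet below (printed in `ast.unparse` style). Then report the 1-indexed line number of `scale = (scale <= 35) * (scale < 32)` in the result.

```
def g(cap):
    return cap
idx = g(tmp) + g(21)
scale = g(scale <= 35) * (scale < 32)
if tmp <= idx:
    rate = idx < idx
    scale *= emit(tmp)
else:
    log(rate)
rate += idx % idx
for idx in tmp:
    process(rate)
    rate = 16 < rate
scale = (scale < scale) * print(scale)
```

2

Transformed code:
idx = tmp + 21
scale = (scale <= 35) * (scale < 32)
if tmp <= idx:
    rate = idx < idx
    scale = scale * emit(tmp)
else:
    log(rate)
rate = rate + idx % idx
for idx in tmp:
    process(rate)
    rate = 16 < rate
scale = (scale < scale) * print(scale)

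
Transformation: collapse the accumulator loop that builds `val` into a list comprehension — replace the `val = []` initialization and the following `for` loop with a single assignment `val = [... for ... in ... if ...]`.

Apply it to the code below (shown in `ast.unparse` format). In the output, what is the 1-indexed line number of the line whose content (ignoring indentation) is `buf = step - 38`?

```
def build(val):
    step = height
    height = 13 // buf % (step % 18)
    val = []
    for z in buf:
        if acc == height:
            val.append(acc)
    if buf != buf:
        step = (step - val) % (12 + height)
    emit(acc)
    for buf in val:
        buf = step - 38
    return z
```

9

Transformed code:
def build(val):
    step = height
    height = 13 // buf % (step % 18)
    val = [acc for z in buf if acc == height]
    if buf != buf:
        step = (step - val) % (12 + height)
    emit(acc)
    for buf in val:
        buf = step - 38
    return z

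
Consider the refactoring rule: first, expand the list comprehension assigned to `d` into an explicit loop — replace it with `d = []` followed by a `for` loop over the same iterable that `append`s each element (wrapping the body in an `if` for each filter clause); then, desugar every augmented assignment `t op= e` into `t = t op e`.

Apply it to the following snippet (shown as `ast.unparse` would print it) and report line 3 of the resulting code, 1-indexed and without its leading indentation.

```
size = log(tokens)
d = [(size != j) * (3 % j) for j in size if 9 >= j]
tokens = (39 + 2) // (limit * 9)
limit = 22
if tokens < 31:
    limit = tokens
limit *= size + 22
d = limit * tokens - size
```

Transformed code:
size = log(tokens)
d = []
for j in size:
    if 9 >= j:
        d.append((size != j) * (3 % j))
tokens = (39 + 2) // (limit * 9)
limit = 22
if tokens < 31:
    limit = tokens
limit = limit * (size + 22)
d = limit * tokens - size

for j in size:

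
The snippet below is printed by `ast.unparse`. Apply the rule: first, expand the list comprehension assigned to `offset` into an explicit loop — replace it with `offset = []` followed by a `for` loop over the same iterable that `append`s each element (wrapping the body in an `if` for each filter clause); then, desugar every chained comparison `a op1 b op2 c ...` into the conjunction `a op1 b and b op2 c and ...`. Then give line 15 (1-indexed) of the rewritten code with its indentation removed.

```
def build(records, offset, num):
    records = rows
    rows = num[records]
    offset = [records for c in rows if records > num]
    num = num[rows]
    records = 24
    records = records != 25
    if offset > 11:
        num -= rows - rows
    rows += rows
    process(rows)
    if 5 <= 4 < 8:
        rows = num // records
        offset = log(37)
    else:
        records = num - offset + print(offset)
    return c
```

Transformed code:
def build(records, offset, num):
    records = rows
    rows = num[records]
    offset = []
    for c in rows:
        if records > num:
            offset.append(records)
    num = num[rows]
    records = 24
    records = records != 25
    if offset > 11:
        num -= rows - rows
    rows += rows
    process(rows)
    if 5 <= 4 and 4 < 8:
        rows = num // records
        offset = log(37)
    else:
        records = num - offset + print(offset)
    return c

if 5 <= 4 and 4 < 8:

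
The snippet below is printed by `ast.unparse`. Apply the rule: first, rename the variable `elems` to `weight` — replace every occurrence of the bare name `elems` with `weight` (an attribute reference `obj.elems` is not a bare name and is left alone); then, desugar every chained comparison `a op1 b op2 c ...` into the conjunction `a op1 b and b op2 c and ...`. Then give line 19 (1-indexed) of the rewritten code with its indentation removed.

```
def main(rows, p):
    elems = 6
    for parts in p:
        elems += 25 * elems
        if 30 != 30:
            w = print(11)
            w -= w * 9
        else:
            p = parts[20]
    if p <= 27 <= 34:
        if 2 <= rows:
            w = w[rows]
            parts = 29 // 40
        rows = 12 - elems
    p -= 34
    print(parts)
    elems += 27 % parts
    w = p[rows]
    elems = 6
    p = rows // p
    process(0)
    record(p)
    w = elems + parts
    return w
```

weight = 6

Transformed code:
def main(rows, p):
    weight = 6
    for parts in p:
        weight += 25 * weight
        if 30 != 30:
            w = print(11)
            w -= w * 9
        else:
            p = parts[20]
    if p <= 27 and 27 <= 34:
        if 2 <= rows:
            w = w[rows]
            parts = 29 // 40
        rows = 12 - weight
    p -= 34
    print(parts)
    weight += 27 % parts
    w = p[rows]
    weight = 6
    p = rows // p
    process(0)
    record(p)
    w = weight + parts
    return w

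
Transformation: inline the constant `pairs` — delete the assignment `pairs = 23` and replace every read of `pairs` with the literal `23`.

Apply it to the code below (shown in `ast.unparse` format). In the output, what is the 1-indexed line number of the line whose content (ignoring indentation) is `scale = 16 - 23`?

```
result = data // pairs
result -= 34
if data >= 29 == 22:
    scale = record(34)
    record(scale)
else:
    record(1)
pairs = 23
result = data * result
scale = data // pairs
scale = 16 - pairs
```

10

Transformed code:
result = data // 23
result -= 34
if data >= 29 == 22:
    scale = record(34)
    record(scale)
else:
    record(1)
result = data * result
scale = data // 23
scale = 16 - 23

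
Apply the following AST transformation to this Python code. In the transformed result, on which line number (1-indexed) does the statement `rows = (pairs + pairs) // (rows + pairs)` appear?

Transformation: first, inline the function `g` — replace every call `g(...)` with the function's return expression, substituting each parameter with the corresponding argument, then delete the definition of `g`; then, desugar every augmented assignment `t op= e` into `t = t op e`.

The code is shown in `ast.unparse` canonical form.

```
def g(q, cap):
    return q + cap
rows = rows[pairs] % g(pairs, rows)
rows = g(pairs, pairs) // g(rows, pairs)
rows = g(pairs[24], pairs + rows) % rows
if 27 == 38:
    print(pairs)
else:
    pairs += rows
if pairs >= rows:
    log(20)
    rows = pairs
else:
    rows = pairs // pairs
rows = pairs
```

2

Transformed code:
rows = rows[pairs] % (pairs + rows)
rows = (pairs + pairs) // (rows + pairs)
rows = (pairs[24] + (pairs + rows)) % rows
if 27 == 38:
    print(pairs)
else:
    pairs = pairs + rows
if pairs >= rows:
    log(20)
    rows = pairs
else:
    rows = pairs // pairs
rows = pairs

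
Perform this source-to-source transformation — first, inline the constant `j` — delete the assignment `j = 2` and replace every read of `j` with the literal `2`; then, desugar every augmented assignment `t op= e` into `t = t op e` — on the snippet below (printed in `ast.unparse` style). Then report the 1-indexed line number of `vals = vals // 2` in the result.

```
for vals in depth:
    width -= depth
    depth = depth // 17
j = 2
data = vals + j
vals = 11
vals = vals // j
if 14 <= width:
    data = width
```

Transformed code:
for vals in depth:
    width = width - depth
    depth = depth // 17
data = vals + 2
vals = 11
vals = vals // 2
if 14 <= width:
    data = width

6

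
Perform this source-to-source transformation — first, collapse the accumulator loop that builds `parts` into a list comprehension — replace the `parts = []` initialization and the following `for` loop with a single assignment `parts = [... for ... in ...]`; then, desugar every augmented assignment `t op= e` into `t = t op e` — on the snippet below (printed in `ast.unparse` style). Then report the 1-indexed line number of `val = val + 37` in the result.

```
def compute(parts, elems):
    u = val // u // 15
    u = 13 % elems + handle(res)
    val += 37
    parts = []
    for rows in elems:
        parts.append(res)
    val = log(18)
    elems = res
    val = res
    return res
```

Transformed code:
def compute(parts, elems):
    u = val // u // 15
    u = 13 % elems + handle(res)
    val = val + 37
    parts = [res for rows in elems]
    val = log(18)
    elems = res
    val = res
    return res

4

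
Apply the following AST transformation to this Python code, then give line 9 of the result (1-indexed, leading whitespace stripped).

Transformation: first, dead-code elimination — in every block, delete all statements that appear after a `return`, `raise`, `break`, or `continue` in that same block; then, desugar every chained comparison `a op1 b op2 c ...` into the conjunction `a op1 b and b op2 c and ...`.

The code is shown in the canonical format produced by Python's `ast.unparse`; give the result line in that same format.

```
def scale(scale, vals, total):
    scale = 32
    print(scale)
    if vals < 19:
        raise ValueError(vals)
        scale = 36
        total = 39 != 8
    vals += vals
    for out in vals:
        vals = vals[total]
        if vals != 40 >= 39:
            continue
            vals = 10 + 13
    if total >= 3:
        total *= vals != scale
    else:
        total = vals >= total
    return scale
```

Transformed code:
def scale(scale, vals, total):
    scale = 32
    print(scale)
    if vals < 19:
        raise ValueError(vals)
    vals += vals
    for out in vals:
        vals = vals[total]
        if vals != 40 and 40 >= 39:
            continue
    if total >= 3:
        total *= vals != scale
    else:
        total = vals >= total
    return scale

if vals != 40 and 40 >= 39:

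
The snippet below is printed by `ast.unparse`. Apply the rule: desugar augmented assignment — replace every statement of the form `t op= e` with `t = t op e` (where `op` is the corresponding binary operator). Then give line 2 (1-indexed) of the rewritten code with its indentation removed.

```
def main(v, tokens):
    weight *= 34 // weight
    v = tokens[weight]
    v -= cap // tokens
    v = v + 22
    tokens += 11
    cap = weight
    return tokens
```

Transformed code:
def main(v, tokens):
    weight = weight * (34 // weight)
    v = tokens[weight]
    v = v - cap // tokens
    v = v + 22
    tokens = tokens + 11
    cap = weight
    return tokens

weight = weight * (34 // weight)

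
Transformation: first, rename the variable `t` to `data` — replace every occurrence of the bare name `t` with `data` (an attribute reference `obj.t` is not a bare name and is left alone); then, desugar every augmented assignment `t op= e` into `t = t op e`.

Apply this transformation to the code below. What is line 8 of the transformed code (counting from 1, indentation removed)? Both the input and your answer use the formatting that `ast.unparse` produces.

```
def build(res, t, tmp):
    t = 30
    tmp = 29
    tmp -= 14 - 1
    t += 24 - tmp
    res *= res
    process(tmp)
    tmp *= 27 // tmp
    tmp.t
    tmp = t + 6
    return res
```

tmp = tmp * (27 // tmp)

Transformed code:
def build(res, data, tmp):
    data = 30
    tmp = 29
    tmp = tmp - (14 - 1)
    data = data + (24 - tmp)
    res = res * res
    process(tmp)
    tmp = tmp * (27 // tmp)
    tmp.t
    tmp = data + 6
    return res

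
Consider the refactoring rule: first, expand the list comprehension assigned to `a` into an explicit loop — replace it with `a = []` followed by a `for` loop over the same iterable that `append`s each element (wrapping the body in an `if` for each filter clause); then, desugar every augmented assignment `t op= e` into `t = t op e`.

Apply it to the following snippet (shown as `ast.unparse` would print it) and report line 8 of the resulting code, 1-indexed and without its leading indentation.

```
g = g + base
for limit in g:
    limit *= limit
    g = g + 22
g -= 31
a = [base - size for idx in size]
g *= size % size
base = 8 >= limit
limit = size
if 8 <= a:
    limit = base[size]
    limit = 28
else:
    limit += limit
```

Transformed code:
g = g + base
for limit in g:
    limit = limit * limit
    g = g + 22
g = g - 31
a = []
for idx in size:
    a.append(base - size)
g = g * (size % size)
base = 8 >= limit
limit = size
if 8 <= a:
    limit = base[size]
    limit = 28
else:
    limit = limit + limit

a.append(base - size)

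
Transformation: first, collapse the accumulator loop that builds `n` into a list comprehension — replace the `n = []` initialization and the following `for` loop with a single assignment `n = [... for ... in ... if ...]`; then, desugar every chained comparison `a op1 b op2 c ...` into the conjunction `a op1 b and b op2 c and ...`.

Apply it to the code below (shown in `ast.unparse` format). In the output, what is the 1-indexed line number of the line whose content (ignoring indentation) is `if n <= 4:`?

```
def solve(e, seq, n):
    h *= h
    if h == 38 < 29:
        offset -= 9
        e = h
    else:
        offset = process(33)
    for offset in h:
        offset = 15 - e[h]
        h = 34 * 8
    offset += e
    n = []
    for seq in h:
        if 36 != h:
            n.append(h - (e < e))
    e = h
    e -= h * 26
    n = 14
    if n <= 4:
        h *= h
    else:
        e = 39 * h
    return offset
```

Transformed code:
def solve(e, seq, n):
    h *= h
    if h == 38 and 38 < 29:
        offset -= 9
        e = h
    else:
        offset = process(33)
    for offset in h:
        offset = 15 - e[h]
        h = 34 * 8
    offset += e
    n = [h - (e < e) for seq in h if 36 != h]
    e = h
    e -= h * 26
    n = 14
    if n <= 4:
        h *= h
    else:
        e = 39 * h
    return offset

16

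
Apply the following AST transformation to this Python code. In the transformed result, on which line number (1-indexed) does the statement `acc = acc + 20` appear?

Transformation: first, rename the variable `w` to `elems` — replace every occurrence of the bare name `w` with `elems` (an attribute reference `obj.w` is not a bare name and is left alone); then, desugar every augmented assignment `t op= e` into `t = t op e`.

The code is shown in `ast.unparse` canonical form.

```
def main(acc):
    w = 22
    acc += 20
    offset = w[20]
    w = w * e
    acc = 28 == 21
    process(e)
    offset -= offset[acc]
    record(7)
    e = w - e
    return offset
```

3

Transformed code:
def main(acc):
    elems = 22
    acc = acc + 20
    offset = elems[20]
    elems = elems * e
    acc = 28 == 21
    process(e)
    offset = offset - offset[acc]
    record(7)
    e = elems - e
    return offset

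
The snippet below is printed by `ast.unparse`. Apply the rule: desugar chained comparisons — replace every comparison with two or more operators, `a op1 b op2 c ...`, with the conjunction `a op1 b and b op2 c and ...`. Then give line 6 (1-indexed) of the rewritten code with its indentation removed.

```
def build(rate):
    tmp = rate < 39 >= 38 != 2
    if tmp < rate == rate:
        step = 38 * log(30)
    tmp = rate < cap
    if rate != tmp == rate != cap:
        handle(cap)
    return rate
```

Transformed code:
def build(rate):
    tmp = rate < 39 and 39 >= 38 and (38 != 2)
    if tmp < rate and rate == rate:
        step = 38 * log(30)
    tmp = rate < cap
    if rate != tmp and tmp == rate and (rate != cap):
        handle(cap)
    return rate

if rate != tmp and tmp == rate and (rate != cap):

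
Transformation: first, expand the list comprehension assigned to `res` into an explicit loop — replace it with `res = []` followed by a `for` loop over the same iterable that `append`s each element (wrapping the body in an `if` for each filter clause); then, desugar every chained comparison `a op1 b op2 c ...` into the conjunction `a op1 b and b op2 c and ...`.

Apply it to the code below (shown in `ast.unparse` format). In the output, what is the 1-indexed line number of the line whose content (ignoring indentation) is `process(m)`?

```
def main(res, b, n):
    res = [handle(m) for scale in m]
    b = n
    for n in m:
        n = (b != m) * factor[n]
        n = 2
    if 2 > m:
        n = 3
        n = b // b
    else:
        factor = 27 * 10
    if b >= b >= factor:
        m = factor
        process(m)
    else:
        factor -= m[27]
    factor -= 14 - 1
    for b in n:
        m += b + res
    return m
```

16

Transformed code:
def main(res, b, n):
    res = []
    for scale in m:
        res.append(handle(m))
    b = n
    for n in m:
        n = (b != m) * factor[n]
        n = 2
    if 2 > m:
        n = 3
        n = b // b
    else:
        factor = 27 * 10
    if b >= b and b >= factor:
        m = factor
        process(m)
    else:
        factor -= m[27]
    factor -= 14 - 1
    for b in n:
        m += b + res
    return m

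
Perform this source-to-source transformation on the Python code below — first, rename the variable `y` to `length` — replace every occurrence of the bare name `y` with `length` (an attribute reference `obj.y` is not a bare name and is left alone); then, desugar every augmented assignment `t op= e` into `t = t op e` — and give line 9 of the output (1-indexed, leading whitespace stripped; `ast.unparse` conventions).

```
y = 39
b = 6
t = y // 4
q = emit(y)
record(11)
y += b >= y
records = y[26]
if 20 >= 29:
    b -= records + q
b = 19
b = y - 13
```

b = b - (records + q)

Transformed code:
length = 39
b = 6
t = length // 4
q = emit(length)
record(11)
length = length + (b >= length)
records = length[26]
if 20 >= 29:
    b = b - (records + q)
b = 19
b = length - 13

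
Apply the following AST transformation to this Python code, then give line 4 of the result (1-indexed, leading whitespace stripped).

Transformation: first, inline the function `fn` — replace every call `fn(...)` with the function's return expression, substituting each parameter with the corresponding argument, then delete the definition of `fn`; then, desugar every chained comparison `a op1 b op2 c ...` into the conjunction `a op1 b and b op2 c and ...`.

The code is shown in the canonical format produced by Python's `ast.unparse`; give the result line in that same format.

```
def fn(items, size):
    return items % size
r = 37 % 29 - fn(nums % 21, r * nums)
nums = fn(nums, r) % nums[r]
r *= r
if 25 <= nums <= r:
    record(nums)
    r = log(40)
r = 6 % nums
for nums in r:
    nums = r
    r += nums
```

if 25 <= nums and nums <= r:

Transformed code:
r = 37 % 29 - nums % 21 % (r * nums)
nums = nums % r % nums[r]
r *= r
if 25 <= nums and nums <= r:
    record(nums)
    r = log(40)
r = 6 % nums
for nums in r:
    nums = r
    r += nums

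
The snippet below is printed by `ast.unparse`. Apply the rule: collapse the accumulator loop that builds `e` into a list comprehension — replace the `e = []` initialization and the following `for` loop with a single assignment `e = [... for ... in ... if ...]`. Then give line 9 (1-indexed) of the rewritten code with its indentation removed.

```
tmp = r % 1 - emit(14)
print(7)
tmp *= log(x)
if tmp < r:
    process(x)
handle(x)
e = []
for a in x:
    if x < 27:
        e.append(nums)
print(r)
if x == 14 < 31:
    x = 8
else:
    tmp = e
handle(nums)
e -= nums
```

Transformed code:
tmp = r % 1 - emit(14)
print(7)
tmp *= log(x)
if tmp < r:
    process(x)
handle(x)
e = [nums for a in x if x < 27]
print(r)
if x == 14 < 31:
    x = 8
else:
    tmp = e
handle(nums)
e -= nums

if x == 14 < 31:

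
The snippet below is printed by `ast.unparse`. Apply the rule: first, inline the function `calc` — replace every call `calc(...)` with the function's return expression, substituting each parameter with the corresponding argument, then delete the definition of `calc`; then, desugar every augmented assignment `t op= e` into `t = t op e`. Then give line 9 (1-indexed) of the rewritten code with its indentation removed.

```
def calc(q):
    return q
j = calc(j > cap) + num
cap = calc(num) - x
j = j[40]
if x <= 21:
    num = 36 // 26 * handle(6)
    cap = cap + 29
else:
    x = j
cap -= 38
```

Transformed code:
j = (j > cap) + num
cap = num - x
j = j[40]
if x <= 21:
    num = 36 // 26 * handle(6)
    cap = cap + 29
else:
    x = j
cap = cap - 38

cap = cap - 38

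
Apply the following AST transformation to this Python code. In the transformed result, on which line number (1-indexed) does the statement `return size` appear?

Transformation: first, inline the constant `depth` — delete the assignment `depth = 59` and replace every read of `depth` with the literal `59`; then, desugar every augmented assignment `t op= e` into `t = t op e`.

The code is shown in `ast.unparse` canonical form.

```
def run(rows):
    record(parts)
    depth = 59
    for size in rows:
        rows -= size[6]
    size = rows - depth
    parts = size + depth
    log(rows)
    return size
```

8

Transformed code:
def run(rows):
    record(parts)
    for size in rows:
        rows = rows - size[6]
    size = rows - 59
    parts = size + 59
    log(rows)
    return size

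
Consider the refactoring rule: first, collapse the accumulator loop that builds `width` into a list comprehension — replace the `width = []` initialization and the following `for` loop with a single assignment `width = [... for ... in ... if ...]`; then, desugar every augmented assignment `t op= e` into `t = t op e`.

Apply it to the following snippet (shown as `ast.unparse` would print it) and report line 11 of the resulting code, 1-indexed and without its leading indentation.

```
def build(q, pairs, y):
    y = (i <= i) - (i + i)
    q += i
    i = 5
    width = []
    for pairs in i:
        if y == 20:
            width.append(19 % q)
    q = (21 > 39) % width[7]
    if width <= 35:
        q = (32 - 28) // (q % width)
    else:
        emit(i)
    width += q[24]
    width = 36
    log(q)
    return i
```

Transformed code:
def build(q, pairs, y):
    y = (i <= i) - (i + i)
    q = q + i
    i = 5
    width = [19 % q for pairs in i if y == 20]
    q = (21 > 39) % width[7]
    if width <= 35:
        q = (32 - 28) // (q % width)
    else:
        emit(i)
    width = width + q[24]
    width = 36
    log(q)
    return i

width = width + q[24]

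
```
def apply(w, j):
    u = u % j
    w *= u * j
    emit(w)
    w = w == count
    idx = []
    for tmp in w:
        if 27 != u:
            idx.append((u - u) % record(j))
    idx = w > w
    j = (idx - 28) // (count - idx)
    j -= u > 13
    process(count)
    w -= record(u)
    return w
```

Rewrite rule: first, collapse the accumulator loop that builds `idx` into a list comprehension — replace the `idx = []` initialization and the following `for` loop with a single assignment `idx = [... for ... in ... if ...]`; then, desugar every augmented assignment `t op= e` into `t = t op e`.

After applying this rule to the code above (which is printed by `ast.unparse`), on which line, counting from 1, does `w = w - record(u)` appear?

Transformed code:
def apply(w, j):
    u = u % j
    w = w * (u * j)
    emit(w)
    w = w == count
    idx = [(u - u) % record(j) for tmp in w if 27 != u]
    idx = w > w
    j = (idx - 28) // (count - idx)
    j = j - (u > 13)
    process(count)
    w = w - record(u)
    return w

11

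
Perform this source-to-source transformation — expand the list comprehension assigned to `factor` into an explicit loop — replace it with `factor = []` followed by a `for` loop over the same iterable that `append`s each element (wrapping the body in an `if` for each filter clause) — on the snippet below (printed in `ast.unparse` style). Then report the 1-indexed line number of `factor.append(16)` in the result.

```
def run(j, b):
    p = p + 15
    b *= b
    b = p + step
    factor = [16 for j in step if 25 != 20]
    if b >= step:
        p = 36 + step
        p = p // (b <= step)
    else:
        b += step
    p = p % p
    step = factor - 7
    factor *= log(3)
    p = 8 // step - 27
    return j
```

Transformed code:
def run(j, b):
    p = p + 15
    b *= b
    b = p + step
    factor = []
    for j in step:
        if 25 != 20:
            factor.append(16)
    if b >= step:
        p = 36 + step
        p = p // (b <= step)
    else:
        b += step
    p = p % p
    step = factor - 7
    factor *= log(3)
    p = 8 // step - 27
    return j

8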